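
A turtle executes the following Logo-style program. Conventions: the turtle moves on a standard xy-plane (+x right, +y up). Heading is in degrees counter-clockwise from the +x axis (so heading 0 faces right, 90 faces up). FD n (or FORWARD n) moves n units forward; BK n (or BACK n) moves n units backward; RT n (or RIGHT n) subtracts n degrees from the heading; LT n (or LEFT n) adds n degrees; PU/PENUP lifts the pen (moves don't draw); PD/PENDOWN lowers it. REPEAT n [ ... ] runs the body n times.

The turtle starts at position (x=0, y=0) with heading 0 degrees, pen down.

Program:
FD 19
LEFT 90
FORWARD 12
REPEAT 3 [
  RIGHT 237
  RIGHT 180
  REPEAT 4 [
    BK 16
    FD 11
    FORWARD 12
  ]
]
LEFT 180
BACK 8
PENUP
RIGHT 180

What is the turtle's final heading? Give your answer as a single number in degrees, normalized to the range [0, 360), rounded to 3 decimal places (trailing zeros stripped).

Answer: 279

Derivation:
Executing turtle program step by step:
Start: pos=(0,0), heading=0, pen down
FD 19: (0,0) -> (19,0) [heading=0, draw]
LT 90: heading 0 -> 90
FD 12: (19,0) -> (19,12) [heading=90, draw]
REPEAT 3 [
  -- iteration 1/3 --
  RT 237: heading 90 -> 213
  RT 180: heading 213 -> 33
  REPEAT 4 [
    -- iteration 1/4 --
    BK 16: (19,12) -> (5.581,3.286) [heading=33, draw]
    FD 11: (5.581,3.286) -> (14.807,9.277) [heading=33, draw]
    FD 12: (14.807,9.277) -> (24.871,15.812) [heading=33, draw]
    -- iteration 2/4 --
    BK 16: (24.871,15.812) -> (11.452,7.098) [heading=33, draw]
    FD 11: (11.452,7.098) -> (20.677,13.089) [heading=33, draw]
    FD 12: (20.677,13.089) -> (30.741,19.625) [heading=33, draw]
    -- iteration 3/4 --
    BK 16: (30.741,19.625) -> (17.323,10.911) [heading=33, draw]
    FD 11: (17.323,10.911) -> (26.548,16.902) [heading=33, draw]
    FD 12: (26.548,16.902) -> (36.612,23.437) [heading=33, draw]
    -- iteration 4/4 --
    BK 16: (36.612,23.437) -> (23.193,14.723) [heading=33, draw]
    FD 11: (23.193,14.723) -> (32.419,20.714) [heading=33, draw]
    FD 12: (32.419,20.714) -> (42.483,27.25) [heading=33, draw]
  ]
  -- iteration 2/3 --
  RT 237: heading 33 -> 156
  RT 180: heading 156 -> 336
  REPEAT 4 [
    -- iteration 1/4 --
    BK 16: (42.483,27.25) -> (27.866,33.758) [heading=336, draw]
    FD 11: (27.866,33.758) -> (37.915,29.284) [heading=336, draw]
    FD 12: (37.915,29.284) -> (48.878,24.403) [heading=336, draw]
    -- iteration 2/4 --
    BK 16: (48.878,24.403) -> (34.261,30.911) [heading=336, draw]
    FD 11: (34.261,30.911) -> (44.31,26.436) [heading=336, draw]
    FD 12: (44.31,26.436) -> (55.272,21.556) [heading=336, draw]
    -- iteration 3/4 --
    BK 16: (55.272,21.556) -> (40.656,28.063) [heading=336, draw]
    FD 11: (40.656,28.063) -> (50.705,23.589) [heading=336, draw]
    FD 12: (50.705,23.589) -> (61.667,18.708) [heading=336, draw]
    -- iteration 4/4 --
    BK 16: (61.667,18.708) -> (47.051,25.216) [heading=336, draw]
    FD 11: (47.051,25.216) -> (57.1,20.742) [heading=336, draw]
    FD 12: (57.1,20.742) -> (68.062,15.861) [heading=336, draw]
  ]
  -- iteration 3/3 --
  RT 237: heading 336 -> 99
  RT 180: heading 99 -> 279
  REPEAT 4 [
    -- iteration 1/4 --
    BK 16: (68.062,15.861) -> (65.559,31.664) [heading=279, draw]
    FD 11: (65.559,31.664) -> (67.28,20.8) [heading=279, draw]
    FD 12: (67.28,20.8) -> (69.157,8.947) [heading=279, draw]
    -- iteration 2/4 --
    BK 16: (69.157,8.947) -> (66.654,24.75) [heading=279, draw]
    FD 11: (66.654,24.75) -> (68.375,13.886) [heading=279, draw]
    FD 12: (68.375,13.886) -> (70.252,2.034) [heading=279, draw]
    -- iteration 3/4 --
    BK 16: (70.252,2.034) -> (67.749,17.837) [heading=279, draw]
    FD 11: (67.749,17.837) -> (69.47,6.972) [heading=279, draw]
    FD 12: (69.47,6.972) -> (71.347,-4.88) [heading=279, draw]
    -- iteration 4/4 --
    BK 16: (71.347,-4.88) -> (68.844,10.923) [heading=279, draw]
    FD 11: (68.844,10.923) -> (70.565,0.058) [heading=279, draw]
    FD 12: (70.565,0.058) -> (72.442,-11.794) [heading=279, draw]
  ]
]
LT 180: heading 279 -> 99
BK 8: (72.442,-11.794) -> (73.694,-19.696) [heading=99, draw]
PU: pen up
RT 180: heading 99 -> 279
Final: pos=(73.694,-19.696), heading=279, 39 segment(s) drawn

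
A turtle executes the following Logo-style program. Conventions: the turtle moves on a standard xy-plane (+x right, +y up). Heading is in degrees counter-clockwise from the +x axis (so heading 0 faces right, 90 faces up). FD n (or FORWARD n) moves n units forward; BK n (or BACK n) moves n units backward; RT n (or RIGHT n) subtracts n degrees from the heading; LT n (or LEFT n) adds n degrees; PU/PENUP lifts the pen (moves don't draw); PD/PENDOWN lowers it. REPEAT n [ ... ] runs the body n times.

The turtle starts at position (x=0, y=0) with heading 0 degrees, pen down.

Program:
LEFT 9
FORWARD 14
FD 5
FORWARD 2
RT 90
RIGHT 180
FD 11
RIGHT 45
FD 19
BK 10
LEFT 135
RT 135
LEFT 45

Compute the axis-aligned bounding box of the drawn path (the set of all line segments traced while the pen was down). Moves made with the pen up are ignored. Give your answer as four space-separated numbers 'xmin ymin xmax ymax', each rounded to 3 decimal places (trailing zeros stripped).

Executing turtle program step by step:
Start: pos=(0,0), heading=0, pen down
LT 9: heading 0 -> 9
FD 14: (0,0) -> (13.828,2.19) [heading=9, draw]
FD 5: (13.828,2.19) -> (18.766,2.972) [heading=9, draw]
FD 2: (18.766,2.972) -> (20.741,3.285) [heading=9, draw]
RT 90: heading 9 -> 279
RT 180: heading 279 -> 99
FD 11: (20.741,3.285) -> (19.021,14.15) [heading=99, draw]
RT 45: heading 99 -> 54
FD 19: (19.021,14.15) -> (30.189,29.521) [heading=54, draw]
BK 10: (30.189,29.521) -> (24.311,21.431) [heading=54, draw]
LT 135: heading 54 -> 189
RT 135: heading 189 -> 54
LT 45: heading 54 -> 99
Final: pos=(24.311,21.431), heading=99, 6 segment(s) drawn

Segment endpoints: x in {0, 13.828, 18.766, 19.021, 20.741, 24.311, 30.189}, y in {0, 2.19, 2.972, 3.285, 14.15, 21.431, 29.521}
xmin=0, ymin=0, xmax=30.189, ymax=29.521

Answer: 0 0 30.189 29.521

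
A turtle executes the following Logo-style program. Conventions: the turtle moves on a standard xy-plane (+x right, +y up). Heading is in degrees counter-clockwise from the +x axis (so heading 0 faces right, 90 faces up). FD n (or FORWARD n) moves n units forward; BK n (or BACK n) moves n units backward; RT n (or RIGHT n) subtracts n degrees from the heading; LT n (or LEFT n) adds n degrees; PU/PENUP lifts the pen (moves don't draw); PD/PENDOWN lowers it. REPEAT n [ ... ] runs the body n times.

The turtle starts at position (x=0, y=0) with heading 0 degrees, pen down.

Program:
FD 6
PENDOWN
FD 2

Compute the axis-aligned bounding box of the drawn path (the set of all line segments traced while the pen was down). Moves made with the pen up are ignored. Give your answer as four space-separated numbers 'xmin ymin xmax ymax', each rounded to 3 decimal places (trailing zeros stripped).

Executing turtle program step by step:
Start: pos=(0,0), heading=0, pen down
FD 6: (0,0) -> (6,0) [heading=0, draw]
PD: pen down
FD 2: (6,0) -> (8,0) [heading=0, draw]
Final: pos=(8,0), heading=0, 2 segment(s) drawn

Segment endpoints: x in {0, 6, 8}, y in {0}
xmin=0, ymin=0, xmax=8, ymax=0

Answer: 0 0 8 0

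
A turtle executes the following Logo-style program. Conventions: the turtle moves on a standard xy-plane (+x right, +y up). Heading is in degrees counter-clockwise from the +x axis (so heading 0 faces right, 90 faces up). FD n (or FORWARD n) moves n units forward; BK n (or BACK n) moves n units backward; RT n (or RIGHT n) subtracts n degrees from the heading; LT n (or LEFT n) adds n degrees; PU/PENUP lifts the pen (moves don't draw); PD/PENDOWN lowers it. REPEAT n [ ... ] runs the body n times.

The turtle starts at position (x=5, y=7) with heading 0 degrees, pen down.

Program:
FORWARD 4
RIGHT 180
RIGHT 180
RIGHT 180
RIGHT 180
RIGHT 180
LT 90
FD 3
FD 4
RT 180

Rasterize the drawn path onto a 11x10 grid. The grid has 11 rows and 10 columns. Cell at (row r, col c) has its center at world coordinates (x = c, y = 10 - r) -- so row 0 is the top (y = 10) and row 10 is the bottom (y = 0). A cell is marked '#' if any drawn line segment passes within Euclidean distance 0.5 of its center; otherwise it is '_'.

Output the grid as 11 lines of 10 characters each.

Segment 0: (5,7) -> (9,7)
Segment 1: (9,7) -> (9,4)
Segment 2: (9,4) -> (9,0)

Answer: __________
__________
__________
_____#####
_________#
_________#
_________#
_________#
_________#
_________#
_________#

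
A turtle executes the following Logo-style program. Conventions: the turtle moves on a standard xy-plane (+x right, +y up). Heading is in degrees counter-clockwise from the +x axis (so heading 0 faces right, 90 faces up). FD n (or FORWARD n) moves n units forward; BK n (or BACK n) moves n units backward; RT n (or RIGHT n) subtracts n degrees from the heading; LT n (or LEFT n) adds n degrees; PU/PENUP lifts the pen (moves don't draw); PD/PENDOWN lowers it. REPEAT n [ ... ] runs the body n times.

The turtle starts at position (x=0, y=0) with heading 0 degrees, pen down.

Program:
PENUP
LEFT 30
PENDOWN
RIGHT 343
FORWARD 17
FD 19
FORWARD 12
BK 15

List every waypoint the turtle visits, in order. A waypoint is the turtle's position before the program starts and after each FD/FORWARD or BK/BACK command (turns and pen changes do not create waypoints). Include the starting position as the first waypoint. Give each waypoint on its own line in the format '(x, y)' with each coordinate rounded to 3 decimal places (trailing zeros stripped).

Answer: (0, 0)
(11.594, 12.433)
(24.552, 26.329)
(32.736, 35.105)
(22.506, 24.135)

Derivation:
Executing turtle program step by step:
Start: pos=(0,0), heading=0, pen down
PU: pen up
LT 30: heading 0 -> 30
PD: pen down
RT 343: heading 30 -> 47
FD 17: (0,0) -> (11.594,12.433) [heading=47, draw]
FD 19: (11.594,12.433) -> (24.552,26.329) [heading=47, draw]
FD 12: (24.552,26.329) -> (32.736,35.105) [heading=47, draw]
BK 15: (32.736,35.105) -> (22.506,24.135) [heading=47, draw]
Final: pos=(22.506,24.135), heading=47, 4 segment(s) drawn
Waypoints (5 total):
(0, 0)
(11.594, 12.433)
(24.552, 26.329)
(32.736, 35.105)
(22.506, 24.135)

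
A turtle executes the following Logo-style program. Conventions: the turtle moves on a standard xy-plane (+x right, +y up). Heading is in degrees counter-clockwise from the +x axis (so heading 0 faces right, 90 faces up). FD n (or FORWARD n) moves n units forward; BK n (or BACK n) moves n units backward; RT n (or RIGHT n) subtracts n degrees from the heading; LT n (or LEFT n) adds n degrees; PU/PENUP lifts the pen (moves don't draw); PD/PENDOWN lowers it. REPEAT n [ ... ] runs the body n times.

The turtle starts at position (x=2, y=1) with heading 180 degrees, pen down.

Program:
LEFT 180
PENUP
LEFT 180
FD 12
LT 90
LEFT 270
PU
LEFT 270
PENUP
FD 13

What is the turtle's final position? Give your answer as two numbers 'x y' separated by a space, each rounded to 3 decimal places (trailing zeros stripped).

Answer: -10 14

Derivation:
Executing turtle program step by step:
Start: pos=(2,1), heading=180, pen down
LT 180: heading 180 -> 0
PU: pen up
LT 180: heading 0 -> 180
FD 12: (2,1) -> (-10,1) [heading=180, move]
LT 90: heading 180 -> 270
LT 270: heading 270 -> 180
PU: pen up
LT 270: heading 180 -> 90
PU: pen up
FD 13: (-10,1) -> (-10,14) [heading=90, move]
Final: pos=(-10,14), heading=90, 0 segment(s) drawn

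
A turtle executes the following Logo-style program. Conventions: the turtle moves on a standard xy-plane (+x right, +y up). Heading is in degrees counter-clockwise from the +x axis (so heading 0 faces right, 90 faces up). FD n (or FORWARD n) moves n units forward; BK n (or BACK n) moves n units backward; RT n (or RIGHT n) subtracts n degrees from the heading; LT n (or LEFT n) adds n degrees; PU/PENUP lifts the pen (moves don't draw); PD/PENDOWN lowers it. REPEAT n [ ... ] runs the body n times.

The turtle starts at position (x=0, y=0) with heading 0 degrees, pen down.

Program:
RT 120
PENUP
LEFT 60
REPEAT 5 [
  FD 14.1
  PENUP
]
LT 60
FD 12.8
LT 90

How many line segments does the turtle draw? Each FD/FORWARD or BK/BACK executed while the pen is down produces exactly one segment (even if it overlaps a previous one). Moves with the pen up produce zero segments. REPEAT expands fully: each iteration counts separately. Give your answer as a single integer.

Answer: 0

Derivation:
Executing turtle program step by step:
Start: pos=(0,0), heading=0, pen down
RT 120: heading 0 -> 240
PU: pen up
LT 60: heading 240 -> 300
REPEAT 5 [
  -- iteration 1/5 --
  FD 14.1: (0,0) -> (7.05,-12.211) [heading=300, move]
  PU: pen up
  -- iteration 2/5 --
  FD 14.1: (7.05,-12.211) -> (14.1,-24.422) [heading=300, move]
  PU: pen up
  -- iteration 3/5 --
  FD 14.1: (14.1,-24.422) -> (21.15,-36.633) [heading=300, move]
  PU: pen up
  -- iteration 4/5 --
  FD 14.1: (21.15,-36.633) -> (28.2,-48.844) [heading=300, move]
  PU: pen up
  -- iteration 5/5 --
  FD 14.1: (28.2,-48.844) -> (35.25,-61.055) [heading=300, move]
  PU: pen up
]
LT 60: heading 300 -> 0
FD 12.8: (35.25,-61.055) -> (48.05,-61.055) [heading=0, move]
LT 90: heading 0 -> 90
Final: pos=(48.05,-61.055), heading=90, 0 segment(s) drawn
Segments drawn: 0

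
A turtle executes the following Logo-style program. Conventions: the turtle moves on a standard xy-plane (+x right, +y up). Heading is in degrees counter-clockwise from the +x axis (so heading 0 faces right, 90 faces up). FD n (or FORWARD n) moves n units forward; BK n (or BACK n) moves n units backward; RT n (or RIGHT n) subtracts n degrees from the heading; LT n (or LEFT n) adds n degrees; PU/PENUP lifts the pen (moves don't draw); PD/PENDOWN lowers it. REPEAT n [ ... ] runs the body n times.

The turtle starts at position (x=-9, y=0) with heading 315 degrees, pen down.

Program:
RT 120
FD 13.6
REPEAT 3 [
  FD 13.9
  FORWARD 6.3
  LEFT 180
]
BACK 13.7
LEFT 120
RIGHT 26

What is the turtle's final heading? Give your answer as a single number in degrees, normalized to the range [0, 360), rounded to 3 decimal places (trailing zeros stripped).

Executing turtle program step by step:
Start: pos=(-9,0), heading=315, pen down
RT 120: heading 315 -> 195
FD 13.6: (-9,0) -> (-22.137,-3.52) [heading=195, draw]
REPEAT 3 [
  -- iteration 1/3 --
  FD 13.9: (-22.137,-3.52) -> (-35.563,-7.118) [heading=195, draw]
  FD 6.3: (-35.563,-7.118) -> (-41.648,-8.748) [heading=195, draw]
  LT 180: heading 195 -> 15
  -- iteration 2/3 --
  FD 13.9: (-41.648,-8.748) -> (-28.222,-5.15) [heading=15, draw]
  FD 6.3: (-28.222,-5.15) -> (-22.137,-3.52) [heading=15, draw]
  LT 180: heading 15 -> 195
  -- iteration 3/3 --
  FD 13.9: (-22.137,-3.52) -> (-35.563,-7.118) [heading=195, draw]
  FD 6.3: (-35.563,-7.118) -> (-41.648,-8.748) [heading=195, draw]
  LT 180: heading 195 -> 15
]
BK 13.7: (-41.648,-8.748) -> (-54.881,-12.294) [heading=15, draw]
LT 120: heading 15 -> 135
RT 26: heading 135 -> 109
Final: pos=(-54.881,-12.294), heading=109, 8 segment(s) drawn

Answer: 109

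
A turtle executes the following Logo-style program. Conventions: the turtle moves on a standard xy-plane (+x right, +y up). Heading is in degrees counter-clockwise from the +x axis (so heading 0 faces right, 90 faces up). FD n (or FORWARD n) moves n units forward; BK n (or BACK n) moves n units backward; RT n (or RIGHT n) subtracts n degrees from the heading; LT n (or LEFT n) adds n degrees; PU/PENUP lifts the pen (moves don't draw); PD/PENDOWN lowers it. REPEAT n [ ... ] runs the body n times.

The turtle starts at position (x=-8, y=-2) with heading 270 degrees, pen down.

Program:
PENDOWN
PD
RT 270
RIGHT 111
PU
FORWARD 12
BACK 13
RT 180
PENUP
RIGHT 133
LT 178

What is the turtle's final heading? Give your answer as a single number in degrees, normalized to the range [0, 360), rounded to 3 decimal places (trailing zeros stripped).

Answer: 114

Derivation:
Executing turtle program step by step:
Start: pos=(-8,-2), heading=270, pen down
PD: pen down
PD: pen down
RT 270: heading 270 -> 0
RT 111: heading 0 -> 249
PU: pen up
FD 12: (-8,-2) -> (-12.3,-13.203) [heading=249, move]
BK 13: (-12.3,-13.203) -> (-7.642,-1.066) [heading=249, move]
RT 180: heading 249 -> 69
PU: pen up
RT 133: heading 69 -> 296
LT 178: heading 296 -> 114
Final: pos=(-7.642,-1.066), heading=114, 0 segment(s) drawn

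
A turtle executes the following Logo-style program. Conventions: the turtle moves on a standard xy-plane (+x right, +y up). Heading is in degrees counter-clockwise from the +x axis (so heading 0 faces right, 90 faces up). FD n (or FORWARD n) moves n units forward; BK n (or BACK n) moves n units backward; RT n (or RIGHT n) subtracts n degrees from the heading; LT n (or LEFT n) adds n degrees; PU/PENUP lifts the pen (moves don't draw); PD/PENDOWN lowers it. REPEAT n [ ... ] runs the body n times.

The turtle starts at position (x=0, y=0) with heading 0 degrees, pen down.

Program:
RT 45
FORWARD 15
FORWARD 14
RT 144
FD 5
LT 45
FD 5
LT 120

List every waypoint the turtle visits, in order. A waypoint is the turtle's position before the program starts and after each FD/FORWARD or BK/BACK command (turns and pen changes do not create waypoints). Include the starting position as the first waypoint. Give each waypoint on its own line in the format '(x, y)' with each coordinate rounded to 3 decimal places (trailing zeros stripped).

Answer: (0, 0)
(10.607, -10.607)
(20.506, -20.506)
(15.568, -19.724)
(11.523, -22.663)

Derivation:
Executing turtle program step by step:
Start: pos=(0,0), heading=0, pen down
RT 45: heading 0 -> 315
FD 15: (0,0) -> (10.607,-10.607) [heading=315, draw]
FD 14: (10.607,-10.607) -> (20.506,-20.506) [heading=315, draw]
RT 144: heading 315 -> 171
FD 5: (20.506,-20.506) -> (15.568,-19.724) [heading=171, draw]
LT 45: heading 171 -> 216
FD 5: (15.568,-19.724) -> (11.523,-22.663) [heading=216, draw]
LT 120: heading 216 -> 336
Final: pos=(11.523,-22.663), heading=336, 4 segment(s) drawn
Waypoints (5 total):
(0, 0)
(10.607, -10.607)
(20.506, -20.506)
(15.568, -19.724)
(11.523, -22.663)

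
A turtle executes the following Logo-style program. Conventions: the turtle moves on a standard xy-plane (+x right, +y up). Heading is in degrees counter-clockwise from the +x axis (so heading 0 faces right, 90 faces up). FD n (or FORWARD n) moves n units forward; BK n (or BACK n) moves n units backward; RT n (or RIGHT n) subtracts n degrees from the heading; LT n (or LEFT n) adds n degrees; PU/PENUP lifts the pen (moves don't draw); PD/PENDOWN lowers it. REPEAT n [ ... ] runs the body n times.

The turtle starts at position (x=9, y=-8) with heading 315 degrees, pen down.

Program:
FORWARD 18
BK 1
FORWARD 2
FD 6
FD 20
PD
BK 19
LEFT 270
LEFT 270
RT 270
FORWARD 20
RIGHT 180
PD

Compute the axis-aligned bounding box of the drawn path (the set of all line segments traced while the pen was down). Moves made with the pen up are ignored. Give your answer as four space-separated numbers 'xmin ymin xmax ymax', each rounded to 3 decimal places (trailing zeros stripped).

Answer: 9 -40.527 40.82 -8

Derivation:
Executing turtle program step by step:
Start: pos=(9,-8), heading=315, pen down
FD 18: (9,-8) -> (21.728,-20.728) [heading=315, draw]
BK 1: (21.728,-20.728) -> (21.021,-20.021) [heading=315, draw]
FD 2: (21.021,-20.021) -> (22.435,-21.435) [heading=315, draw]
FD 6: (22.435,-21.435) -> (26.678,-25.678) [heading=315, draw]
FD 20: (26.678,-25.678) -> (40.82,-39.82) [heading=315, draw]
PD: pen down
BK 19: (40.82,-39.82) -> (27.385,-26.385) [heading=315, draw]
LT 270: heading 315 -> 225
LT 270: heading 225 -> 135
RT 270: heading 135 -> 225
FD 20: (27.385,-26.385) -> (13.243,-40.527) [heading=225, draw]
RT 180: heading 225 -> 45
PD: pen down
Final: pos=(13.243,-40.527), heading=45, 7 segment(s) drawn

Segment endpoints: x in {9, 13.243, 21.021, 21.728, 22.435, 26.678, 27.385, 40.82}, y in {-40.527, -39.82, -26.385, -25.678, -21.435, -20.728, -20.021, -8}
xmin=9, ymin=-40.527, xmax=40.82, ymax=-8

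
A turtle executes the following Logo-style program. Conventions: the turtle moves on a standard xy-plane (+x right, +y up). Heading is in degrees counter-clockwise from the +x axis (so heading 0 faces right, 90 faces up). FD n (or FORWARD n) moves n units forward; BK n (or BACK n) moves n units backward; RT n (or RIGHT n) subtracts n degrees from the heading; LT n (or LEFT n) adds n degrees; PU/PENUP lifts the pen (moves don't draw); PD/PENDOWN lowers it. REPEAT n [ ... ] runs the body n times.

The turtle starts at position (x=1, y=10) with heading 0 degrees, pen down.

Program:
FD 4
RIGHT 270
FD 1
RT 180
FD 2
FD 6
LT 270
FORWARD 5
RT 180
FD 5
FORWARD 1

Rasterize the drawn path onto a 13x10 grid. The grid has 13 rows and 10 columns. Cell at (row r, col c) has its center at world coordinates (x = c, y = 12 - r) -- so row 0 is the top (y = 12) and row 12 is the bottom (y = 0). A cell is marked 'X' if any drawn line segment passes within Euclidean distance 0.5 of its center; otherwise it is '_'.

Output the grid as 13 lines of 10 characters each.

Segment 0: (1,10) -> (5,10)
Segment 1: (5,10) -> (5,11)
Segment 2: (5,11) -> (5,9)
Segment 3: (5,9) -> (5,3)
Segment 4: (5,3) -> (0,3)
Segment 5: (0,3) -> (5,3)
Segment 6: (5,3) -> (6,3)

Answer: __________
_____X____
_XXXXX____
_____X____
_____X____
_____X____
_____X____
_____X____
_____X____
XXXXXXX___
__________
__________
__________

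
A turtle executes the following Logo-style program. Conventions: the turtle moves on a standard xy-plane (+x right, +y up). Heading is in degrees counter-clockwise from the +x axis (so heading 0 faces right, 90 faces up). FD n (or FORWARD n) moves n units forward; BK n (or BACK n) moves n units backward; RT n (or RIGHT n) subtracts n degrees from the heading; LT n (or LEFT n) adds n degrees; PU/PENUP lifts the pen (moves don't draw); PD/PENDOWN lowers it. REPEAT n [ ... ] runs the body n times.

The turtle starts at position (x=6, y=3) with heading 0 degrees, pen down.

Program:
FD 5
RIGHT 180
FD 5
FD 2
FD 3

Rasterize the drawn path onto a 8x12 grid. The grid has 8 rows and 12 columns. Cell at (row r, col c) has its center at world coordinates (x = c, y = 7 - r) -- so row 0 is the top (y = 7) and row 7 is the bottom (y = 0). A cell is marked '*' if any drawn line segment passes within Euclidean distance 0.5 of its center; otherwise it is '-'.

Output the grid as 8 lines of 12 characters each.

Answer: ------------
------------
------------
------------
-***********
------------
------------
------------

Derivation:
Segment 0: (6,3) -> (11,3)
Segment 1: (11,3) -> (6,3)
Segment 2: (6,3) -> (4,3)
Segment 3: (4,3) -> (1,3)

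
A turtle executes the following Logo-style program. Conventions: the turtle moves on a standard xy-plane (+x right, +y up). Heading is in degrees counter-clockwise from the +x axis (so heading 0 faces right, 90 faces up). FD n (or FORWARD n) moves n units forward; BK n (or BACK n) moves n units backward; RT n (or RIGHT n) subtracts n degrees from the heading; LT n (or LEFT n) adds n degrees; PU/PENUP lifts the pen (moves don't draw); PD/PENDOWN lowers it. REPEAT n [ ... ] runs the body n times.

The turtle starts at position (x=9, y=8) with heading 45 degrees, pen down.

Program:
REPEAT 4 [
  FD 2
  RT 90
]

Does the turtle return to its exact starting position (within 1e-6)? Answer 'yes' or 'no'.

Answer: yes

Derivation:
Executing turtle program step by step:
Start: pos=(9,8), heading=45, pen down
REPEAT 4 [
  -- iteration 1/4 --
  FD 2: (9,8) -> (10.414,9.414) [heading=45, draw]
  RT 90: heading 45 -> 315
  -- iteration 2/4 --
  FD 2: (10.414,9.414) -> (11.828,8) [heading=315, draw]
  RT 90: heading 315 -> 225
  -- iteration 3/4 --
  FD 2: (11.828,8) -> (10.414,6.586) [heading=225, draw]
  RT 90: heading 225 -> 135
  -- iteration 4/4 --
  FD 2: (10.414,6.586) -> (9,8) [heading=135, draw]
  RT 90: heading 135 -> 45
]
Final: pos=(9,8), heading=45, 4 segment(s) drawn

Start position: (9, 8)
Final position: (9, 8)
Distance = 0; < 1e-6 -> CLOSED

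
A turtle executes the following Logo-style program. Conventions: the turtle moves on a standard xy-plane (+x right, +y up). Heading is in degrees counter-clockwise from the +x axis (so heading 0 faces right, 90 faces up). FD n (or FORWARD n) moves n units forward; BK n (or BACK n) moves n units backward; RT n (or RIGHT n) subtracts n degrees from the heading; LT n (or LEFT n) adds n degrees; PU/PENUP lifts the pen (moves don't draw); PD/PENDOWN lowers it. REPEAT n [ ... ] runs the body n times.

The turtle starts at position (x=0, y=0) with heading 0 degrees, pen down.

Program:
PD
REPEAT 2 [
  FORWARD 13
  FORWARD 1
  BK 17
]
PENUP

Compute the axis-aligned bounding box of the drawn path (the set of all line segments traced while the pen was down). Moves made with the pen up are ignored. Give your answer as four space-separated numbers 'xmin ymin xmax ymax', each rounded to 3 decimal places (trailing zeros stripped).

Answer: -6 0 14 0

Derivation:
Executing turtle program step by step:
Start: pos=(0,0), heading=0, pen down
PD: pen down
REPEAT 2 [
  -- iteration 1/2 --
  FD 13: (0,0) -> (13,0) [heading=0, draw]
  FD 1: (13,0) -> (14,0) [heading=0, draw]
  BK 17: (14,0) -> (-3,0) [heading=0, draw]
  -- iteration 2/2 --
  FD 13: (-3,0) -> (10,0) [heading=0, draw]
  FD 1: (10,0) -> (11,0) [heading=0, draw]
  BK 17: (11,0) -> (-6,0) [heading=0, draw]
]
PU: pen up
Final: pos=(-6,0), heading=0, 6 segment(s) drawn

Segment endpoints: x in {-6, -3, 0, 10, 11, 13, 14}, y in {0}
xmin=-6, ymin=0, xmax=14, ymax=0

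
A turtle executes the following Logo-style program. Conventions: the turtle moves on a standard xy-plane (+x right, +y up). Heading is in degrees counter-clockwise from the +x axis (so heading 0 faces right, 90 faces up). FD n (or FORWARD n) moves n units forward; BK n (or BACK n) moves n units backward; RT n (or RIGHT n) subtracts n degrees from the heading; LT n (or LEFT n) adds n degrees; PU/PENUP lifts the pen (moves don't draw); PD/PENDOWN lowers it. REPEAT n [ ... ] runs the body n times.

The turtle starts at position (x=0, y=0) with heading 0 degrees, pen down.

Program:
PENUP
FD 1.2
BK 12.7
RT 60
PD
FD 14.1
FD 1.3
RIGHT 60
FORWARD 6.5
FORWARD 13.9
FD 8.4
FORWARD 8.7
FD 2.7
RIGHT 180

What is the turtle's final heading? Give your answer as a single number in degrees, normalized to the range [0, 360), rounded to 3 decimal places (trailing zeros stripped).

Answer: 60

Derivation:
Executing turtle program step by step:
Start: pos=(0,0), heading=0, pen down
PU: pen up
FD 1.2: (0,0) -> (1.2,0) [heading=0, move]
BK 12.7: (1.2,0) -> (-11.5,0) [heading=0, move]
RT 60: heading 0 -> 300
PD: pen down
FD 14.1: (-11.5,0) -> (-4.45,-12.211) [heading=300, draw]
FD 1.3: (-4.45,-12.211) -> (-3.8,-13.337) [heading=300, draw]
RT 60: heading 300 -> 240
FD 6.5: (-3.8,-13.337) -> (-7.05,-18.966) [heading=240, draw]
FD 13.9: (-7.05,-18.966) -> (-14,-31.004) [heading=240, draw]
FD 8.4: (-14,-31.004) -> (-18.2,-38.278) [heading=240, draw]
FD 8.7: (-18.2,-38.278) -> (-22.55,-45.813) [heading=240, draw]
FD 2.7: (-22.55,-45.813) -> (-23.9,-48.151) [heading=240, draw]
RT 180: heading 240 -> 60
Final: pos=(-23.9,-48.151), heading=60, 7 segment(s) drawn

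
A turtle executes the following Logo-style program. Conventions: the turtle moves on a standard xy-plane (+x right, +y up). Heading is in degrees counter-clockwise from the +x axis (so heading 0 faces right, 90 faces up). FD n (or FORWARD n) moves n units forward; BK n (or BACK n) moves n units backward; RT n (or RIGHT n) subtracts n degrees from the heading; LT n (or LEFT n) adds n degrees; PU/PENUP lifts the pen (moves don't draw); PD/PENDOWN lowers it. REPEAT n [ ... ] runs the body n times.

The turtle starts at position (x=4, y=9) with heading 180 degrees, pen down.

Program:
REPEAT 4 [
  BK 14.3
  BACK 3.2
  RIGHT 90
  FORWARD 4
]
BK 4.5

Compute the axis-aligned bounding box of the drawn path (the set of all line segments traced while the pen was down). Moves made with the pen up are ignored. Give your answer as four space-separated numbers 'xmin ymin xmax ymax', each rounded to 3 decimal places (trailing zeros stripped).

Executing turtle program step by step:
Start: pos=(4,9), heading=180, pen down
REPEAT 4 [
  -- iteration 1/4 --
  BK 14.3: (4,9) -> (18.3,9) [heading=180, draw]
  BK 3.2: (18.3,9) -> (21.5,9) [heading=180, draw]
  RT 90: heading 180 -> 90
  FD 4: (21.5,9) -> (21.5,13) [heading=90, draw]
  -- iteration 2/4 --
  BK 14.3: (21.5,13) -> (21.5,-1.3) [heading=90, draw]
  BK 3.2: (21.5,-1.3) -> (21.5,-4.5) [heading=90, draw]
  RT 90: heading 90 -> 0
  FD 4: (21.5,-4.5) -> (25.5,-4.5) [heading=0, draw]
  -- iteration 3/4 --
  BK 14.3: (25.5,-4.5) -> (11.2,-4.5) [heading=0, draw]
  BK 3.2: (11.2,-4.5) -> (8,-4.5) [heading=0, draw]
  RT 90: heading 0 -> 270
  FD 4: (8,-4.5) -> (8,-8.5) [heading=270, draw]
  -- iteration 4/4 --
  BK 14.3: (8,-8.5) -> (8,5.8) [heading=270, draw]
  BK 3.2: (8,5.8) -> (8,9) [heading=270, draw]
  RT 90: heading 270 -> 180
  FD 4: (8,9) -> (4,9) [heading=180, draw]
]
BK 4.5: (4,9) -> (8.5,9) [heading=180, draw]
Final: pos=(8.5,9), heading=180, 13 segment(s) drawn

Segment endpoints: x in {4, 4, 8, 8, 8.5, 11.2, 18.3, 21.5, 25.5}, y in {-8.5, -4.5, -1.3, 5.8, 9, 9, 9, 13}
xmin=4, ymin=-8.5, xmax=25.5, ymax=13

Answer: 4 -8.5 25.5 13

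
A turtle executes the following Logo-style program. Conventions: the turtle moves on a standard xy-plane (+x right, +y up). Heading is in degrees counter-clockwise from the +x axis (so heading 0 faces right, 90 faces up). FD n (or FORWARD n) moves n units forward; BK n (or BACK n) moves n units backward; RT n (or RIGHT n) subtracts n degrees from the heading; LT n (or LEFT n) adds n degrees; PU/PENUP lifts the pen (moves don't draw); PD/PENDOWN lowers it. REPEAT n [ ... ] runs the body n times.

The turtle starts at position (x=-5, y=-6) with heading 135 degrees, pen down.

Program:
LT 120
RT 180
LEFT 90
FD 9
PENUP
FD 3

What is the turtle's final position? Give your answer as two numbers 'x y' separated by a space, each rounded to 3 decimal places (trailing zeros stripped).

Answer: -16.591 -2.894

Derivation:
Executing turtle program step by step:
Start: pos=(-5,-6), heading=135, pen down
LT 120: heading 135 -> 255
RT 180: heading 255 -> 75
LT 90: heading 75 -> 165
FD 9: (-5,-6) -> (-13.693,-3.671) [heading=165, draw]
PU: pen up
FD 3: (-13.693,-3.671) -> (-16.591,-2.894) [heading=165, move]
Final: pos=(-16.591,-2.894), heading=165, 1 segment(s) drawn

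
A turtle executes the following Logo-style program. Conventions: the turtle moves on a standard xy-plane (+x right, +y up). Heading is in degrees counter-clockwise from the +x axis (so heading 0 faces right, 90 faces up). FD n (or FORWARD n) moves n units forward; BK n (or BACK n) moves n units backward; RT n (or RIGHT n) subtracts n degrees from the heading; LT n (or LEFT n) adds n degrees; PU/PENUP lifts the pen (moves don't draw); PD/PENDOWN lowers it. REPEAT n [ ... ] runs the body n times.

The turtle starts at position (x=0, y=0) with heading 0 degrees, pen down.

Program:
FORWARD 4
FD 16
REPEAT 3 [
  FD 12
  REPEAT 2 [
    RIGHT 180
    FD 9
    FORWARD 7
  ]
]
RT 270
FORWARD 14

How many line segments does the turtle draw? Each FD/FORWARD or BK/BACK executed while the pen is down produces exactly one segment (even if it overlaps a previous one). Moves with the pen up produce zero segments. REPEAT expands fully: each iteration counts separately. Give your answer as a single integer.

Executing turtle program step by step:
Start: pos=(0,0), heading=0, pen down
FD 4: (0,0) -> (4,0) [heading=0, draw]
FD 16: (4,0) -> (20,0) [heading=0, draw]
REPEAT 3 [
  -- iteration 1/3 --
  FD 12: (20,0) -> (32,0) [heading=0, draw]
  REPEAT 2 [
    -- iteration 1/2 --
    RT 180: heading 0 -> 180
    FD 9: (32,0) -> (23,0) [heading=180, draw]
    FD 7: (23,0) -> (16,0) [heading=180, draw]
    -- iteration 2/2 --
    RT 180: heading 180 -> 0
    FD 9: (16,0) -> (25,0) [heading=0, draw]
    FD 7: (25,0) -> (32,0) [heading=0, draw]
  ]
  -- iteration 2/3 --
  FD 12: (32,0) -> (44,0) [heading=0, draw]
  REPEAT 2 [
    -- iteration 1/2 --
    RT 180: heading 0 -> 180
    FD 9: (44,0) -> (35,0) [heading=180, draw]
    FD 7: (35,0) -> (28,0) [heading=180, draw]
    -- iteration 2/2 --
    RT 180: heading 180 -> 0
    FD 9: (28,0) -> (37,0) [heading=0, draw]
    FD 7: (37,0) -> (44,0) [heading=0, draw]
  ]
  -- iteration 3/3 --
  FD 12: (44,0) -> (56,0) [heading=0, draw]
  REPEAT 2 [
    -- iteration 1/2 --
    RT 180: heading 0 -> 180
    FD 9: (56,0) -> (47,0) [heading=180, draw]
    FD 7: (47,0) -> (40,0) [heading=180, draw]
    -- iteration 2/2 --
    RT 180: heading 180 -> 0
    FD 9: (40,0) -> (49,0) [heading=0, draw]
    FD 7: (49,0) -> (56,0) [heading=0, draw]
  ]
]
RT 270: heading 0 -> 90
FD 14: (56,0) -> (56,14) [heading=90, draw]
Final: pos=(56,14), heading=90, 18 segment(s) drawn
Segments drawn: 18

Answer: 18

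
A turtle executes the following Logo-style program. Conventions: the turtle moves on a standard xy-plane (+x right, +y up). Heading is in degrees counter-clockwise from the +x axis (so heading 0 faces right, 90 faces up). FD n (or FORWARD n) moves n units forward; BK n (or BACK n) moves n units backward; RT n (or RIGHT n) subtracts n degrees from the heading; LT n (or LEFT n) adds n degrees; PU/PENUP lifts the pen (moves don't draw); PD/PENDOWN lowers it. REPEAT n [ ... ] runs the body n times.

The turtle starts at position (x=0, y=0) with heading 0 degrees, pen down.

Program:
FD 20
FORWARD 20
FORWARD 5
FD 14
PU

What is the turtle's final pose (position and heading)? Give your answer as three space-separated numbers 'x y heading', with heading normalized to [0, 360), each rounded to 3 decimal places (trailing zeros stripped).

Executing turtle program step by step:
Start: pos=(0,0), heading=0, pen down
FD 20: (0,0) -> (20,0) [heading=0, draw]
FD 20: (20,0) -> (40,0) [heading=0, draw]
FD 5: (40,0) -> (45,0) [heading=0, draw]
FD 14: (45,0) -> (59,0) [heading=0, draw]
PU: pen up
Final: pos=(59,0), heading=0, 4 segment(s) drawn

Answer: 59 0 0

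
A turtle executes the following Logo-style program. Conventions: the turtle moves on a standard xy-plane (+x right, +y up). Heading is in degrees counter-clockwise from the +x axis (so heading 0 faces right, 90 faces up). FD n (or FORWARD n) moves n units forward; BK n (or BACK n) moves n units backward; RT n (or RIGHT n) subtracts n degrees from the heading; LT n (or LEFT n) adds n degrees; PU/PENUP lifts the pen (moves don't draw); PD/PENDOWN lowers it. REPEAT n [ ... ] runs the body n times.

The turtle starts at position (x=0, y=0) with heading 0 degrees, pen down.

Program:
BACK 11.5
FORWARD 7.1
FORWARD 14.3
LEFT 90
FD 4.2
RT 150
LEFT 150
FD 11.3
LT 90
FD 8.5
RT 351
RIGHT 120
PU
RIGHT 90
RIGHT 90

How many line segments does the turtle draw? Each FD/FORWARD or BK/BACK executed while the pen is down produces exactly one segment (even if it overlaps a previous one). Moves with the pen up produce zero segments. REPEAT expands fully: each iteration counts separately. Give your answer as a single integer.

Executing turtle program step by step:
Start: pos=(0,0), heading=0, pen down
BK 11.5: (0,0) -> (-11.5,0) [heading=0, draw]
FD 7.1: (-11.5,0) -> (-4.4,0) [heading=0, draw]
FD 14.3: (-4.4,0) -> (9.9,0) [heading=0, draw]
LT 90: heading 0 -> 90
FD 4.2: (9.9,0) -> (9.9,4.2) [heading=90, draw]
RT 150: heading 90 -> 300
LT 150: heading 300 -> 90
FD 11.3: (9.9,4.2) -> (9.9,15.5) [heading=90, draw]
LT 90: heading 90 -> 180
FD 8.5: (9.9,15.5) -> (1.4,15.5) [heading=180, draw]
RT 351: heading 180 -> 189
RT 120: heading 189 -> 69
PU: pen up
RT 90: heading 69 -> 339
RT 90: heading 339 -> 249
Final: pos=(1.4,15.5), heading=249, 6 segment(s) drawn
Segments drawn: 6

Answer: 6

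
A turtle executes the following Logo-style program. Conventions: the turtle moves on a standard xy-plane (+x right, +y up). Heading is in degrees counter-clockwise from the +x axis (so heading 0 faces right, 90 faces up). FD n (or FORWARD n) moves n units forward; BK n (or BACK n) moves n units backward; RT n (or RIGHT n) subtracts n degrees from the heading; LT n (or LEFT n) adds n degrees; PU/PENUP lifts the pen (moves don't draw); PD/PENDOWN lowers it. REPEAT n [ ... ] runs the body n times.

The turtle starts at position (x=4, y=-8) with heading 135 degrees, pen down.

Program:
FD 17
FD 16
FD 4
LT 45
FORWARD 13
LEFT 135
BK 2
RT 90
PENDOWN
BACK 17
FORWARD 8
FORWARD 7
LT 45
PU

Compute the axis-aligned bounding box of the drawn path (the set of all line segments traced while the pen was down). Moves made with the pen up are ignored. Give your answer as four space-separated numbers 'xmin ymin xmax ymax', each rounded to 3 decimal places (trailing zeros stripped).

Answer: -36.577 -8 4 31.598

Derivation:
Executing turtle program step by step:
Start: pos=(4,-8), heading=135, pen down
FD 17: (4,-8) -> (-8.021,4.021) [heading=135, draw]
FD 16: (-8.021,4.021) -> (-19.335,15.335) [heading=135, draw]
FD 4: (-19.335,15.335) -> (-22.163,18.163) [heading=135, draw]
LT 45: heading 135 -> 180
FD 13: (-22.163,18.163) -> (-35.163,18.163) [heading=180, draw]
LT 135: heading 180 -> 315
BK 2: (-35.163,18.163) -> (-36.577,19.577) [heading=315, draw]
RT 90: heading 315 -> 225
PD: pen down
BK 17: (-36.577,19.577) -> (-24.556,31.598) [heading=225, draw]
FD 8: (-24.556,31.598) -> (-30.213,25.941) [heading=225, draw]
FD 7: (-30.213,25.941) -> (-35.163,20.991) [heading=225, draw]
LT 45: heading 225 -> 270
PU: pen up
Final: pos=(-35.163,20.991), heading=270, 8 segment(s) drawn

Segment endpoints: x in {-36.577, -35.163, -30.213, -24.556, -22.163, -19.335, -8.021, 4}, y in {-8, 4.021, 15.335, 18.163, 19.577, 20.991, 25.941, 31.598}
xmin=-36.577, ymin=-8, xmax=4, ymax=31.598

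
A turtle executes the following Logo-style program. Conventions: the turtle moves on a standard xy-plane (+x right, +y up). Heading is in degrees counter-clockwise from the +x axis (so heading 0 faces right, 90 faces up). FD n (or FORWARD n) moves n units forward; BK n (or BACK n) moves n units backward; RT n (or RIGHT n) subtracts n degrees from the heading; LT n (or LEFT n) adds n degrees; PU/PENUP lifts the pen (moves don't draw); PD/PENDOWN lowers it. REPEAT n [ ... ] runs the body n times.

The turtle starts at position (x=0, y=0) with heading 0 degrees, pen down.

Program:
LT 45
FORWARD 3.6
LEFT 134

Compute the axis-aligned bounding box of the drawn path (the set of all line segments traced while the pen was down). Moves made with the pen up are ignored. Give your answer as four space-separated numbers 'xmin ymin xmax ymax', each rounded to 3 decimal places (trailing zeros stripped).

Answer: 0 0 2.546 2.546

Derivation:
Executing turtle program step by step:
Start: pos=(0,0), heading=0, pen down
LT 45: heading 0 -> 45
FD 3.6: (0,0) -> (2.546,2.546) [heading=45, draw]
LT 134: heading 45 -> 179
Final: pos=(2.546,2.546), heading=179, 1 segment(s) drawn

Segment endpoints: x in {0, 2.546}, y in {0, 2.546}
xmin=0, ymin=0, xmax=2.546, ymax=2.546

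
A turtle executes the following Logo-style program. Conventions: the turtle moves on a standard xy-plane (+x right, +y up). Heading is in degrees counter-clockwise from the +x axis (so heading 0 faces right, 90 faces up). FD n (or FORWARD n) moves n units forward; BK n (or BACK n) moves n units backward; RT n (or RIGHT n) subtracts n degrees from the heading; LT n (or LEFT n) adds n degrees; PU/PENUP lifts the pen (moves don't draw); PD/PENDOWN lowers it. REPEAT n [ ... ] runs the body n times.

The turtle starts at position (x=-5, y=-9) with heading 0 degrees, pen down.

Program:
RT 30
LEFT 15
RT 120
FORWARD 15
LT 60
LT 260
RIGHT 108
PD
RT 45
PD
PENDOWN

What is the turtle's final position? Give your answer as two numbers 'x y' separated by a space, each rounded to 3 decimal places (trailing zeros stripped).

Answer: -15.607 -19.607

Derivation:
Executing turtle program step by step:
Start: pos=(-5,-9), heading=0, pen down
RT 30: heading 0 -> 330
LT 15: heading 330 -> 345
RT 120: heading 345 -> 225
FD 15: (-5,-9) -> (-15.607,-19.607) [heading=225, draw]
LT 60: heading 225 -> 285
LT 260: heading 285 -> 185
RT 108: heading 185 -> 77
PD: pen down
RT 45: heading 77 -> 32
PD: pen down
PD: pen down
Final: pos=(-15.607,-19.607), heading=32, 1 segment(s) drawn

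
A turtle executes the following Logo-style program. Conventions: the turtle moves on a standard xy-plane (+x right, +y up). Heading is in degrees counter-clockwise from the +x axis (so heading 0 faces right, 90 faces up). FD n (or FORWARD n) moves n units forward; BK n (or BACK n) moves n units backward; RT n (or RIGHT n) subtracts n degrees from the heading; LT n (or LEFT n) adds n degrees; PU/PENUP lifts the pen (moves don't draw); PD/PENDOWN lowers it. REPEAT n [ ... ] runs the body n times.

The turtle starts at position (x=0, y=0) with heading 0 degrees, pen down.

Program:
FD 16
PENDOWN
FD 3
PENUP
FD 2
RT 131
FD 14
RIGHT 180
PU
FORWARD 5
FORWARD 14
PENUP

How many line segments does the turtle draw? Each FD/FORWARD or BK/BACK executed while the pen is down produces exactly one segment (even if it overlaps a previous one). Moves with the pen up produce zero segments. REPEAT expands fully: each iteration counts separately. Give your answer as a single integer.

Answer: 2

Derivation:
Executing turtle program step by step:
Start: pos=(0,0), heading=0, pen down
FD 16: (0,0) -> (16,0) [heading=0, draw]
PD: pen down
FD 3: (16,0) -> (19,0) [heading=0, draw]
PU: pen up
FD 2: (19,0) -> (21,0) [heading=0, move]
RT 131: heading 0 -> 229
FD 14: (21,0) -> (11.815,-10.566) [heading=229, move]
RT 180: heading 229 -> 49
PU: pen up
FD 5: (11.815,-10.566) -> (15.095,-6.792) [heading=49, move]
FD 14: (15.095,-6.792) -> (24.28,3.774) [heading=49, move]
PU: pen up
Final: pos=(24.28,3.774), heading=49, 2 segment(s) drawn
Segments drawn: 2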